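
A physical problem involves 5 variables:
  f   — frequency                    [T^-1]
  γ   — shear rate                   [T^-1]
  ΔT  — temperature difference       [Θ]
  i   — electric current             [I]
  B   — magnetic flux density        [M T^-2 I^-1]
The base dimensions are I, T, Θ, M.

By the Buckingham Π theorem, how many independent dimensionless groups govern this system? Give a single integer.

Exponent matrix [I,T,Θ,M] × [f,γ,ΔT,i,B]:
  I: [ 0  0  0  1 -1]
  T: [-1 -1  0  0 -2]
  Θ: [ 0  0  1  0  0]
  M: [ 0  0  0  0  1]
RREF → pivots at {f,ΔT,i,B} ⇒ r = 4
n=5, r=4 ⇒ 1 dimensionless group

1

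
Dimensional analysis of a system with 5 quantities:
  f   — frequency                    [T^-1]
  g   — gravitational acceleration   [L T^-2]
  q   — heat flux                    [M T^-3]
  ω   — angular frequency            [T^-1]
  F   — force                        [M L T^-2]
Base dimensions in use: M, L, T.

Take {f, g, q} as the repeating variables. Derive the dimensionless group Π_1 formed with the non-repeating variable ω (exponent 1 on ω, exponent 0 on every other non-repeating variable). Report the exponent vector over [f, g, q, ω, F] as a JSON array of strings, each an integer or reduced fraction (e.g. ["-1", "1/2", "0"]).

["-1", "0", "0", "1", "0"]

Dimensional matrix (M×L×T by f×g×q×ω×F):
  M: [ 0  0  1  0  1]
  L: [ 0  1  0  0  1]
  T: [-1 -2 -3 -1 -2]
Echelon form has 3 nonzero rows (pivots: f,g,q)
Pivot set = {f,g,q}, free = {ω,F}
RREF:
  r0: [   1    0    0    1   -3]
  r1: [   0    1    0    0    1]
  r2: [   0    0    1    0    1]
Fix exponent of ω at 1, F at 0; solve each RREF row for its pivot's exponent:
  r0: exp(f) + (1)·1 = 0 ⇒ exp(f) = -1
  r1: exp(g) + (0)·1 = 0 ⇒ exp(g) = 0
  r2: exp(q) + (0)·1 = 0 ⇒ exp(q) = 0
Π_1 = f^-1 · ω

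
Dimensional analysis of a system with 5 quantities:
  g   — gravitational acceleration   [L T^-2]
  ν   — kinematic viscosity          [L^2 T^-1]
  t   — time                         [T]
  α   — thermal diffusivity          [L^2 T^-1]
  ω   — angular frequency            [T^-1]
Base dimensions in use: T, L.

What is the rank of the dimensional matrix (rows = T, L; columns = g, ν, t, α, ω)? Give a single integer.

2

Dimensional matrix (T×L by g×ν×t×α×ω):
  T: [-2 -1  1 -1 -1]
  L: [ 1  2  0  2  0]
Echelon form has 2 nonzero rows (pivots: g,ν)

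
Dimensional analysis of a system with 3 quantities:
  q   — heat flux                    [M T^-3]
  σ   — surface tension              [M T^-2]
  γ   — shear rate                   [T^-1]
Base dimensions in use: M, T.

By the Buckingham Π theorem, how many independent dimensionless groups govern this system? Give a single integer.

Dimensional matrix (M×T by q×σ×γ):
  M: [ 1  1  0]
  T: [-3 -2 -1]
Row reduction gives pivot columns q,σ; rank = 2
n=3, r=2 ⇒ 1 dimensionless group

1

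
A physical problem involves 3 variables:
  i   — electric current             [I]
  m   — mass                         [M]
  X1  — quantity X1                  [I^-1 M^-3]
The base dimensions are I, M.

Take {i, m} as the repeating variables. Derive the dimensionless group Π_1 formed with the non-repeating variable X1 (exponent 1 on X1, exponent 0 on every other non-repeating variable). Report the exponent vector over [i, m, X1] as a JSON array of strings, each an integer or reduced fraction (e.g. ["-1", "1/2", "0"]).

Exponent matrix [I,M] × [i,m,X1]:
  I: [ 1  0 -1]
  M: [ 0  1 -3]
Row reduction gives pivot columns i,m; rank = 2
Pivot set = {i,m}, free = {X1}
RREF:
  r0: [   1    0   -1]
  r1: [   0    1   -3]
Fix exponent of X1 at 1; solve each RREF row for its pivot's exponent:
  r0: exp(i) + (-1)·1 = 0 ⇒ exp(i) = 1
  r1: exp(m) + (-3)·1 = 0 ⇒ exp(m) = 3
Π_1 = i · m^3 · X1

["1", "3", "1"]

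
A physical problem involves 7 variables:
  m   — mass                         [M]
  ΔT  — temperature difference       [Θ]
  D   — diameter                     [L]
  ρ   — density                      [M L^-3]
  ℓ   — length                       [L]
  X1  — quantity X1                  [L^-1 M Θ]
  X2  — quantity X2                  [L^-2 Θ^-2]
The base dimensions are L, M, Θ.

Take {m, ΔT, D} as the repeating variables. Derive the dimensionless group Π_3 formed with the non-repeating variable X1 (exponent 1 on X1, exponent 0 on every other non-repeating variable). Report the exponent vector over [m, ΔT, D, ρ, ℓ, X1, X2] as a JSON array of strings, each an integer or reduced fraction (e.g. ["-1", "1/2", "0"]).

["-1", "-1", "1", "0", "0", "1", "0"]

Dimensional matrix (L×M×Θ by m×ΔT×D×ρ×ℓ×X1×X2):
  L: [ 0  0  1 -3  1 -1 -2]
  M: [ 1  0  0  1  0  1  0]
  Θ: [ 0  1  0  0  0  1 -2]
Echelon form has 3 nonzero rows (pivots: m,ΔT,D)
Pivot set = {m,ΔT,D}, free = {ρ,ℓ,X1,X2}
RREF:
  r0: [   1    0    0    1    0    1    0]
  r1: [   0    1    0    0    0    1   -2]
  r2: [   0    0    1   -3    1   -1   -2]
Fix exponent of X1 at 1, ρ at 0, ℓ at 0, X2 at 0; solve each RREF row for its pivot's exponent:
  r0: exp(m) + (1)·1 = 0 ⇒ exp(m) = -1
  r1: exp(ΔT) + (1)·1 = 0 ⇒ exp(ΔT) = -1
  r2: exp(D) + (-1)·1 = 0 ⇒ exp(D) = 1
Π_3 = m^-1 · ΔT^-1 · D · X1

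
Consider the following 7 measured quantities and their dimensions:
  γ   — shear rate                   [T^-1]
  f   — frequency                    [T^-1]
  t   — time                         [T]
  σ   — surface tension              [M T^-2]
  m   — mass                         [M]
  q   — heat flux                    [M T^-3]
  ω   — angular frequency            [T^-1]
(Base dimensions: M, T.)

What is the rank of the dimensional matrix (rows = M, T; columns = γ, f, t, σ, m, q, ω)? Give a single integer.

Dimensional matrix (M×T by γ×f×t×σ×m×q×ω):
  M: [ 0  0  0  1  1  1  0]
  T: [-1 -1  1 -2  0 -3 -1]
RREF → pivots at {γ,σ} ⇒ r = 2

2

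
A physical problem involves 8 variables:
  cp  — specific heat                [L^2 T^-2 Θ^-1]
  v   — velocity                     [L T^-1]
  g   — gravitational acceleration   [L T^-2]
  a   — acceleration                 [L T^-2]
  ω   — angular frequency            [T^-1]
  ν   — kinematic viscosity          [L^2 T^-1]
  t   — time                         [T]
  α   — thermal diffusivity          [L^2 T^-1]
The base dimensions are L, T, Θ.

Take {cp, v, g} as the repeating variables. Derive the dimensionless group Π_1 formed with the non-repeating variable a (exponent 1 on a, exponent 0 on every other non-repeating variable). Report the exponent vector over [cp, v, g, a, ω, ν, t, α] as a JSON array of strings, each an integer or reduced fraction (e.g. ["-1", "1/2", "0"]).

Exponent matrix [L,T,Θ] × [cp,v,g,a,ω,ν,t,α]:
  L: [ 2  1  1  1  0  2  0  2]
  T: [-2 -1 -2 -2 -1 -1  1 -1]
  Θ: [-1  0  0  0  0  0  0  0]
RREF → pivots at {cp,v,g} ⇒ r = 3
Pivot set = {cp,v,g}, free = {a,ω,ν,t,α}
RREF:
  r0: [   1    0    0    0    0    0    0    0]
  r1: [   0    1    0    0   -1    3    1    3]
  r2: [   0    0    1    1    1   -1   -1   -1]
Fix exponent of a at 1, ω at 0, ν at 0, t at 0, α at 0; solve each RREF row for its pivot's exponent:
  r0: exp(cp) + (0)·1 = 0 ⇒ exp(cp) = 0
  r1: exp(v) + (0)·1 = 0 ⇒ exp(v) = 0
  r2: exp(g) + (1)·1 = 0 ⇒ exp(g) = -1
Π_1 = g^-1 · a

["0", "0", "-1", "1", "0", "0", "0", "0"]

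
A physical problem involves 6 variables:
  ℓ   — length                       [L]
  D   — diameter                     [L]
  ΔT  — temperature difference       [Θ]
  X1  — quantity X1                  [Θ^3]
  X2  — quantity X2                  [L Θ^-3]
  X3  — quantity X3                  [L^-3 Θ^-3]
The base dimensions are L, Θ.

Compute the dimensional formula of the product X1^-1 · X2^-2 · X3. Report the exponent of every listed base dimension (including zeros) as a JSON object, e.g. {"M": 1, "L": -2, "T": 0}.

{"L": -5, "Θ": 0}

Dimensional matrix (L×Θ by ℓ×D×ΔT×X1×X2×X3):
  L: [ 1  1  0  0  1 -3]
  Θ: [ 0  0  1  3 -3 -3]
  [L]: (-1)·0+(-2)·1+(1)·-3 = -5
  [Θ]: (-1)·3+(-2)·-3+(1)·-3 = 0
⇒ L^-5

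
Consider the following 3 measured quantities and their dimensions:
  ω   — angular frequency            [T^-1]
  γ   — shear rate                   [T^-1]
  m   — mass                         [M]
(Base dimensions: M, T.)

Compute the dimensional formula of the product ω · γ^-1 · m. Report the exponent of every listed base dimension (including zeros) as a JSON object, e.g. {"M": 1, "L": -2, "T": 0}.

{"M": 1, "T": 0}

Dimensional matrix (M×T by ω×γ×m):
  M: [ 0  0  1]
  T: [-1 -1  0]
  [M]: (1)·0+(-1)·0+(1)·1 = 1
  [T]: (1)·-1+(-1)·-1+(1)·0 = 0
⇒ M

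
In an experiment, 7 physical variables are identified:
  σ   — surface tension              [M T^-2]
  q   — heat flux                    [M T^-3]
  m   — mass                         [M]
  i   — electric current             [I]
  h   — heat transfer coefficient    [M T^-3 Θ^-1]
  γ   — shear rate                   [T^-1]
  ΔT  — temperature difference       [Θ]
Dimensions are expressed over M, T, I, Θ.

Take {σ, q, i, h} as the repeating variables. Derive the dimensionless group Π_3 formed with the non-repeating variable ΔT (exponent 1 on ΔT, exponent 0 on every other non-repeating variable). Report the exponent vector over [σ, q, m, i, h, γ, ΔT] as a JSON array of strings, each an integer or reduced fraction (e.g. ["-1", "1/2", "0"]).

Write exponents as rows M,T,I,Θ / cols σ,q,m,i,h,γ,ΔT:
  M: [ 1  1  1  0  1  0  0]
  T: [-2 -3  0  0 -3 -1  0]
  I: [ 0  0  0  1  0  0  0]
  Θ: [ 0  0  0  0 -1  0  1]
RREF → pivots at {σ,q,i,h} ⇒ r = 4
Repeat: σ,q,i,h; free: m,γ,ΔT
RREF:
  r0: [   1    0    3    0    0   -1    0]
  r1: [   0    1   -2    0    0    1    1]
  r2: [   0    0    0    1    0    0    0]
  r3: [   0    0    0    0    1    0   -1]
Fix exponent of ΔT at 1, m at 0, γ at 0; solve each RREF row for its pivot's exponent:
  r0: exp(σ) + (0)·1 = 0 ⇒ exp(σ) = 0
  r1: exp(q) + (1)·1 = 0 ⇒ exp(q) = -1
  r2: exp(i) + (0)·1 = 0 ⇒ exp(i) = 0
  r3: exp(h) + (-1)·1 = 0 ⇒ exp(h) = 1
Π_3 = q^-1 · h · ΔT

["0", "-1", "0", "0", "1", "0", "1"]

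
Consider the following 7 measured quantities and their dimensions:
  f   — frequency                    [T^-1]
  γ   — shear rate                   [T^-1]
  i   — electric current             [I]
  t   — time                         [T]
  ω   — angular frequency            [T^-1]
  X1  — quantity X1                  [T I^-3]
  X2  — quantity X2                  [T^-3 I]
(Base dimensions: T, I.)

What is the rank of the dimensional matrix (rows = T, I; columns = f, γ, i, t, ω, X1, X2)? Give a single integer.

2

Dimensional matrix (T×I by f×γ×i×t×ω×X1×X2):
  T: [-1 -1  0  1 -1  1 -3]
  I: [ 0  0  1  0  0 -3  1]
RREF → pivots at {f,i} ⇒ r = 2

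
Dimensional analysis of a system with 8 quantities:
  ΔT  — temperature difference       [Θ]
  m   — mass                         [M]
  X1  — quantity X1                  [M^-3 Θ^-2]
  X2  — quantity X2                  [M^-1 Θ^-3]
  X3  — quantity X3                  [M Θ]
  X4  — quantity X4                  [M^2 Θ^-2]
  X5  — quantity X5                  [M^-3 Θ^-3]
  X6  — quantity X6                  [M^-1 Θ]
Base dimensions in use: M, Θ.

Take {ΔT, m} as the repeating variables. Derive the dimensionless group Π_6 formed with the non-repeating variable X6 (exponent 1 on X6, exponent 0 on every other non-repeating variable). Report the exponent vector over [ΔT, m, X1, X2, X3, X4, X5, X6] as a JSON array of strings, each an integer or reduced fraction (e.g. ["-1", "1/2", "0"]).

["-1", "1", "0", "0", "0", "0", "0", "1"]

Write exponents as rows M,Θ / cols ΔT,m,X1,X2,X3,X4,X5,X6:
  M: [ 0  1 -3 -1  1  2 -3 -1]
  Θ: [ 1  0 -2 -3  1 -2 -3  1]
Row reduction gives pivot columns ΔT,m; rank = 2
Pivot set = {ΔT,m}, free = {X1,X2,X3,X4,X5,X6}
RREF:
  r0: [   1    0   -2   -3    1   -2   -3    1]
  r1: [   0    1   -3   -1    1    2   -3   -1]
Fix exponent of X6 at 1, X1 at 0, X2 at 0, X3 at 0, X4 at 0, X5 at 0; solve each RREF row for its pivot's exponent:
  r0: exp(ΔT) + (1)·1 = 0 ⇒ exp(ΔT) = -1
  r1: exp(m) + (-1)·1 = 0 ⇒ exp(m) = 1
Π_6 = ΔT^-1 · m · X6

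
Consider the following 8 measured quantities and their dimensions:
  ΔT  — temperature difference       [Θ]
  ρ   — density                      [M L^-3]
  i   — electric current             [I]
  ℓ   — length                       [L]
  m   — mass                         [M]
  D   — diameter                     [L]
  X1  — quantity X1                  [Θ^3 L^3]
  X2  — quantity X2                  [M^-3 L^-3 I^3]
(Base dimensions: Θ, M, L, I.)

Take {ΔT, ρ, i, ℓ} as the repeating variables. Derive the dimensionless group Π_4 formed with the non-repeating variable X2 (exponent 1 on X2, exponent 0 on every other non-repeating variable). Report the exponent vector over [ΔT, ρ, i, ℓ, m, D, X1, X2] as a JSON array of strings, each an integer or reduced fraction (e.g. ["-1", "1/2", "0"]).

["0", "3", "-3", "12", "0", "0", "0", "1"]

Dimensional matrix (Θ×M×L×I by ΔT×ρ×i×ℓ×m×D×X1×X2):
  Θ: [ 1  0  0  0  0  0  3  0]
  M: [ 0  1  0  0  1  0  0 -3]
  L: [ 0 -3  0  1  0  1  3 -3]
  I: [ 0  0  1  0  0  0  0  3]
RREF → pivots at {ΔT,ρ,i,ℓ} ⇒ r = 4
Repeat: ΔT,ρ,i,ℓ; free: m,D,X1,X2
RREF:
  r0: [   1    0    0    0    0    0    3    0]
  r1: [   0    1    0    0    1    0    0   -3]
  r2: [   0    0    1    0    0    0    0    3]
  r3: [   0    0    0    1    3    1    3  -12]
Fix exponent of X2 at 1, m at 0, D at 0, X1 at 0; solve each RREF row for its pivot's exponent:
  r0: exp(ΔT) + (0)·1 = 0 ⇒ exp(ΔT) = 0
  r1: exp(ρ) + (-3)·1 = 0 ⇒ exp(ρ) = 3
  r2: exp(i) + (3)·1 = 0 ⇒ exp(i) = -3
  r3: exp(ℓ) + (-12)·1 = 0 ⇒ exp(ℓ) = 12
Π_4 = ρ^3 · i^-3 · ℓ^12 · X2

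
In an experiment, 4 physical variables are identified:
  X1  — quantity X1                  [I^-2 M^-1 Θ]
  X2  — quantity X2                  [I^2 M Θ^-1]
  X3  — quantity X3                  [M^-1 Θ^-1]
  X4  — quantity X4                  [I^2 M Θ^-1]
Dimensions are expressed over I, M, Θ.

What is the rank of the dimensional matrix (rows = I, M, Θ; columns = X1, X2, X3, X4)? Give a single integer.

2

Dimensional matrix (I×M×Θ by X1×X2×X3×X4):
  I: [-2  2  0  2]
  M: [-1  1 -1  1]
  Θ: [ 1 -1 -1 -1]
Row reduction gives pivot columns X1,X3; rank = 2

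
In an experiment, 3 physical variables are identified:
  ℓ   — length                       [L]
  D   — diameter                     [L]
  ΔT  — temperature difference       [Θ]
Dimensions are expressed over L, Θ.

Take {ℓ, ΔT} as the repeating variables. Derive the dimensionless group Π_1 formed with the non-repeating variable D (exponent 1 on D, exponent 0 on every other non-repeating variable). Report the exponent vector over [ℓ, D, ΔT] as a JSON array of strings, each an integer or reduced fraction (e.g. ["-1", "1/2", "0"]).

["-1", "1", "0"]

Exponent matrix [L,Θ] × [ℓ,D,ΔT]:
  L: [ 1  1  0]
  Θ: [ 0  0  1]
RREF → pivots at {ℓ,ΔT} ⇒ r = 2
Pivot set = {ℓ,ΔT}, free = {D}
RREF:
  r0: [   1    1    0]
  r1: [   0    0    1]
Fix exponent of D at 1; solve each RREF row for its pivot's exponent:
  r0: exp(ℓ) + (1)·1 = 0 ⇒ exp(ℓ) = -1
  r1: exp(ΔT) + (0)·1 = 0 ⇒ exp(ΔT) = 0
Π_1 = ℓ^-1 · D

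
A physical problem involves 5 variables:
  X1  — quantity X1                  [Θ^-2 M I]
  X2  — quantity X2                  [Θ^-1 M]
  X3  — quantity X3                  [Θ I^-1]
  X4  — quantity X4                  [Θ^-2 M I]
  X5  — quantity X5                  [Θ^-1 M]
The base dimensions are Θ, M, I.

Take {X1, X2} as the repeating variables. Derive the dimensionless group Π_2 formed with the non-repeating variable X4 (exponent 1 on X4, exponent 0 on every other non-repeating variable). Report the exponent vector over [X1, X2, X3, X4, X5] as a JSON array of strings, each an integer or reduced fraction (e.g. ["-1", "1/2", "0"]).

["-1", "0", "0", "1", "0"]

Exponent matrix [Θ,M,I] × [X1,X2,X3,X4,X5]:
  Θ: [-2 -1  1 -2 -1]
  M: [ 1  1  0  1  1]
  I: [ 1  0 -1  1  0]
RREF → pivots at {X1,X2} ⇒ r = 2
Repeat: X1,X2; free: X3,X4,X5
RREF:
  r0: [   1    0   -1    1    0]
  r1: [   0    1    1    0    1]
  r2: [   0    0    0    0    0]
Fix exponent of X4 at 1, X3 at 0, X5 at 0; solve each RREF row for its pivot's exponent:
  r0: exp(X1) + (1)·1 = 0 ⇒ exp(X1) = -1
  r1: exp(X2) + (0)·1 = 0 ⇒ exp(X2) = 0
Π_2 = X1^-1 · X4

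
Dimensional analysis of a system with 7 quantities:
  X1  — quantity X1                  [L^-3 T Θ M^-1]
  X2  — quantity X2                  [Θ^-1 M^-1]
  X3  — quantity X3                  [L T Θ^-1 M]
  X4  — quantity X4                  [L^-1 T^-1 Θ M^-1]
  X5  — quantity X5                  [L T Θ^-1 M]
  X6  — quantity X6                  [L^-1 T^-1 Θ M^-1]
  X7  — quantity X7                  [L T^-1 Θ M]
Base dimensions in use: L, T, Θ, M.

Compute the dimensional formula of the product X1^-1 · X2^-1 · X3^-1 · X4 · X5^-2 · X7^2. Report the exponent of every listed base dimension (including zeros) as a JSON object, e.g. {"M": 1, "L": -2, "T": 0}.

{"L": 1, "T": -7, "Θ": 6, "M": 0}

Write exponents as rows L,T,Θ,M / cols X1,X2,X3,X4,X5,X6,X7:
  L: [-3  0  1 -1  1 -1  1]
  T: [ 1  0  1 -1  1 -1 -1]
  Θ: [ 1 -1 -1  1 -1  1  1]
  M: [-1 -1  1 -1  1 -1  1]
  [L]: (-1)·-3+(-1)·0+(-1)·1+(1)·-1+(-2)·1+(2)·1 = 1
  [T]: (-1)·1+(-1)·0+(-1)·1+(1)·-1+(-2)·1+(2)·-1 = -7
  [Θ]: (-1)·1+(-1)·-1+(-1)·-1+(1)·1+(-2)·-1+(2)·1 = 6
  [M]: (-1)·-1+(-1)·-1+(-1)·1+(1)·-1+(-2)·1+(2)·1 = 0
⇒ L T^-7 Θ^6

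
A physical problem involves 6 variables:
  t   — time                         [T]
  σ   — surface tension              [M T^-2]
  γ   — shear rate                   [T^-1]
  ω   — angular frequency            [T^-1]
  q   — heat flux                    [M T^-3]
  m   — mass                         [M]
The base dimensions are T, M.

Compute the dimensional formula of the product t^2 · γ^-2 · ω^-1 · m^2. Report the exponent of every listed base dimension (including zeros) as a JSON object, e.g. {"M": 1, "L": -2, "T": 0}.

Exponent matrix [T,M] × [t,σ,γ,ω,q,m]:
  T: [ 1 -2 -1 -1 -3  0]
  M: [ 0  1  0  0  1  1]
  [T]: (2)·1+(-2)·-1+(-1)·-1+(2)·0 = 5
  [M]: (2)·0+(-2)·0+(-1)·0+(2)·1 = 2
⇒ T^5 M^2

{"T": 5, "M": 2}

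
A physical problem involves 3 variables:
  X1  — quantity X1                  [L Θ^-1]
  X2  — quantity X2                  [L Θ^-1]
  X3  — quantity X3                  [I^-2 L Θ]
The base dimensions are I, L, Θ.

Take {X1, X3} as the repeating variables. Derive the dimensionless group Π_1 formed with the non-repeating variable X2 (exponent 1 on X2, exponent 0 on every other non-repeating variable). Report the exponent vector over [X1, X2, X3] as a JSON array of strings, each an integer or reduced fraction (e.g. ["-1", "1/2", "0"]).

Exponent matrix [I,L,Θ] × [X1,X2,X3]:
  I: [ 0  0 -2]
  L: [ 1  1  1]
  Θ: [-1 -1  1]
RREF → pivots at {X1,X3} ⇒ r = 2
Repeat: X1,X3; free: X2
RREF:
  r0: [   1    1    0]
  r1: [   0    0    1]
  r2: [   0    0    0]
Fix exponent of X2 at 1; solve each RREF row for its pivot's exponent:
  r0: exp(X1) + (1)·1 = 0 ⇒ exp(X1) = -1
  r1: exp(X3) + (0)·1 = 0 ⇒ exp(X3) = 0
Π_1 = X1^-1 · X2

["-1", "1", "0"]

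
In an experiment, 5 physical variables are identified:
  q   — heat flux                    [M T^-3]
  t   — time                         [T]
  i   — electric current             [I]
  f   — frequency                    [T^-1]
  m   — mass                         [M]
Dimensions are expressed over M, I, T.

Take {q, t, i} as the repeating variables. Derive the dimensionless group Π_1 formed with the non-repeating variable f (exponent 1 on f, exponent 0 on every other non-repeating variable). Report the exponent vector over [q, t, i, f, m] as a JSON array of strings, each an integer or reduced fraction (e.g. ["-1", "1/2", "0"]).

["0", "1", "0", "1", "0"]

Exponent matrix [M,I,T] × [q,t,i,f,m]:
  M: [ 1  0  0  0  1]
  I: [ 0  0  1  0  0]
  T: [-3  1  0 -1  0]
Echelon form has 3 nonzero rows (pivots: q,t,i)
Repeat: q,t,i; free: f,m
RREF:
  r0: [   1    0    0    0    1]
  r1: [   0    1    0   -1    3]
  r2: [   0    0    1    0    0]
Fix exponent of f at 1, m at 0; solve each RREF row for its pivot's exponent:
  r0: exp(q) + (0)·1 = 0 ⇒ exp(q) = 0
  r1: exp(t) + (-1)·1 = 0 ⇒ exp(t) = 1
  r2: exp(i) + (0)·1 = 0 ⇒ exp(i) = 0
Π_1 = t · f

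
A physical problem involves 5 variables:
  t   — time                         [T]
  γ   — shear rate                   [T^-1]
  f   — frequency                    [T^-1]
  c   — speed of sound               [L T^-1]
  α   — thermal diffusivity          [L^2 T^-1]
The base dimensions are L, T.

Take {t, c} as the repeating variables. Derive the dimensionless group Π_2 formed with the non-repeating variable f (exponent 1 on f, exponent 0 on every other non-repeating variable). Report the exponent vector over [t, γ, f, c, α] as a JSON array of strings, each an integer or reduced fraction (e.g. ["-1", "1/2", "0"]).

["1", "0", "1", "0", "0"]

Exponent matrix [L,T] × [t,γ,f,c,α]:
  L: [ 0  0  0  1  2]
  T: [ 1 -1 -1 -1 -1]
Echelon form has 2 nonzero rows (pivots: t,c)
Repeat: t,c; free: γ,f,α
RREF:
  r0: [   1   -1   -1    0    1]
  r1: [   0    0    0    1    2]
Fix exponent of f at 1, γ at 0, α at 0; solve each RREF row for its pivot's exponent:
  r0: exp(t) + (-1)·1 = 0 ⇒ exp(t) = 1
  r1: exp(c) + (0)·1 = 0 ⇒ exp(c) = 0
Π_2 = t · f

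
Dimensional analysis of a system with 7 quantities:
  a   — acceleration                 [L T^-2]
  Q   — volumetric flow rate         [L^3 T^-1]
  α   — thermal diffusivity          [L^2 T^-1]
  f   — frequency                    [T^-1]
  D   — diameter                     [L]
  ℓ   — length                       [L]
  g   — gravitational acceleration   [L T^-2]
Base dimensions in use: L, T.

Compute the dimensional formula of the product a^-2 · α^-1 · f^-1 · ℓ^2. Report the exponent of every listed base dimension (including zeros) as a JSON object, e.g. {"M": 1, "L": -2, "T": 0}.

Dimensional matrix (L×T by a×Q×α×f×D×ℓ×g):
  L: [ 1  3  2  0  1  1  1]
  T: [-2 -1 -1 -1  0  0 -2]
  [L]: (-2)·1+(-1)·2+(-1)·0+(2)·1 = -2
  [T]: (-2)·-2+(-1)·-1+(-1)·-1+(2)·0 = 6
⇒ L^-2 T^6

{"L": -2, "T": 6}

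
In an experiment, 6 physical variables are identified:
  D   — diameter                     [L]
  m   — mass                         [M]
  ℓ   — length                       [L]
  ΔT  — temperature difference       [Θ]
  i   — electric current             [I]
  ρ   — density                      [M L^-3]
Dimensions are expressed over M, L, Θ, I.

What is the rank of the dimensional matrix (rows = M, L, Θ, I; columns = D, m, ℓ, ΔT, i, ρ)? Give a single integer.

Write exponents as rows M,L,Θ,I / cols D,m,ℓ,ΔT,i,ρ:
  M: [ 0  1  0  0  0  1]
  L: [ 1  0  1  0  0 -3]
  Θ: [ 0  0  0  1  0  0]
  I: [ 0  0  0  0  1  0]
RREF → pivots at {D,m,ΔT,i} ⇒ r = 4

4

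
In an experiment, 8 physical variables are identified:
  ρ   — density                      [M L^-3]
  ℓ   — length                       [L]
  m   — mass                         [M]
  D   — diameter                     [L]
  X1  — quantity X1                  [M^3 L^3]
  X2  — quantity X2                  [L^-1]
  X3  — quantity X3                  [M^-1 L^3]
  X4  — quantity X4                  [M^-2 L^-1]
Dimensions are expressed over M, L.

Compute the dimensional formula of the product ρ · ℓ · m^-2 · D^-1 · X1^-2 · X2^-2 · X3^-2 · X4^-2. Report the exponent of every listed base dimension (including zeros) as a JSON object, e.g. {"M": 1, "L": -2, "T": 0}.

{"M": -1, "L": -11}

Exponent matrix [M,L] × [ρ,ℓ,m,D,X1,X2,X3,X4]:
  M: [ 1  0  1  0  3  0 -1 -2]
  L: [-3  1  0  1  3 -1  3 -1]
  [M]: (1)·1+(1)·0+(-2)·1+(-1)·0+(-2)·3+(-2)·0+(-2)·-1+(-2)·-2 = -1
  [L]: (1)·-3+(1)·1+(-2)·0+(-1)·1+(-2)·3+(-2)·-1+(-2)·3+(-2)·-1 = -11
⇒ M^-1 L^-11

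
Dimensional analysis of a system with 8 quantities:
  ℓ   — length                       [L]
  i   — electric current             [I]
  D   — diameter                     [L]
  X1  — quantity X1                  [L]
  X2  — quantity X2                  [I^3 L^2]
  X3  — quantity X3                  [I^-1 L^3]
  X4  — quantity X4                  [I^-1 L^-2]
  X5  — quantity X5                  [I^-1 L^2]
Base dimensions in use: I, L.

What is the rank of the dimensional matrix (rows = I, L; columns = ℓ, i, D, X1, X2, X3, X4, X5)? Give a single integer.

Exponent matrix [I,L] × [ℓ,i,D,X1,X2,X3,X4,X5]:
  I: [ 0  1  0  0  3 -1 -1 -1]
  L: [ 1  0  1  1  2  3 -2  2]
RREF → pivots at {ℓ,i} ⇒ r = 2

2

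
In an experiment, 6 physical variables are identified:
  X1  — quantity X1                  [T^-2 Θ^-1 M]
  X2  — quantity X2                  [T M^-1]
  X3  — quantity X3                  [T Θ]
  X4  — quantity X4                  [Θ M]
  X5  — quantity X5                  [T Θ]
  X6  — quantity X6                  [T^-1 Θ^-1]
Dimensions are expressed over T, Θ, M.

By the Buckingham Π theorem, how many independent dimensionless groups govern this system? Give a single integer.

Write exponents as rows T,Θ,M / cols X1,X2,X3,X4,X5,X6:
  T: [-2  1  1  0  1 -1]
  Θ: [-1  0  1  1  1 -1]
  M: [ 1 -1  0  1  0  0]
RREF → pivots at {X1,X2} ⇒ r = 2
n=6, r=2 ⇒ 4 dimensionless groups

4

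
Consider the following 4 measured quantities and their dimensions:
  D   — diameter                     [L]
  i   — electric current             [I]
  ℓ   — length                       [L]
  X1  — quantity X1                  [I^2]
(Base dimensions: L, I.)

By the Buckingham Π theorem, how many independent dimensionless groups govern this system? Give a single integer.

Write exponents as rows L,I / cols D,i,ℓ,X1:
  L: [ 1  0  1  0]
  I: [ 0  1  0  2]
RREF → pivots at {D,i} ⇒ r = 2
4 vars − rank 2 = 2 Π groups

2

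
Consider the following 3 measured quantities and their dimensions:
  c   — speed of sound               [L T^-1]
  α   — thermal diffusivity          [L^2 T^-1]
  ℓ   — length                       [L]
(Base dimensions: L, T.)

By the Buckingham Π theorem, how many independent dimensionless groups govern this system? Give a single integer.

Write exponents as rows L,T / cols c,α,ℓ:
  L: [ 1  2  1]
  T: [-1 -1  0]
RREF → pivots at {c,α} ⇒ r = 2
3 vars − rank 2 = 1 Π group

1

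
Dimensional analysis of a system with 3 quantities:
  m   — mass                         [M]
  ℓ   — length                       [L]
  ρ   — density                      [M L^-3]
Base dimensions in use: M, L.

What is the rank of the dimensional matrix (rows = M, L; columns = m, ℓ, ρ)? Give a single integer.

2

Write exponents as rows M,L / cols m,ℓ,ρ:
  M: [ 1  0  1]
  L: [ 0  1 -3]
Echelon form has 2 nonzero rows (pivots: m,ℓ)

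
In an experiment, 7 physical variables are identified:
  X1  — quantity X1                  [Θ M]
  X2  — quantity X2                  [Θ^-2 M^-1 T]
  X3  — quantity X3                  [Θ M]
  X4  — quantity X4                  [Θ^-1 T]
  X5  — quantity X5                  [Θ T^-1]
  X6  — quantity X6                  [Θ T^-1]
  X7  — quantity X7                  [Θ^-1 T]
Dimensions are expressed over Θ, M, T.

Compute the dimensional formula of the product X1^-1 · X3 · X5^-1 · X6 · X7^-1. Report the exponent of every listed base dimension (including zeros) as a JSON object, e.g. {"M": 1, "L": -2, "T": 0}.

{"Θ": 1, "M": 0, "T": -1}

Exponent matrix [Θ,M,T] × [X1,X2,X3,X4,X5,X6,X7]:
  Θ: [ 1 -2  1 -1  1  1 -1]
  M: [ 1 -1  1  0  0  0  0]
  T: [ 0  1  0  1 -1 -1  1]
  [Θ]: (-1)·1+(1)·1+(-1)·1+(1)·1+(-1)·-1 = 1
  [M]: (-1)·1+(1)·1+(-1)·0+(1)·0+(-1)·0 = 0
  [T]: (-1)·0+(1)·0+(-1)·-1+(1)·-1+(-1)·1 = -1
⇒ Θ T^-1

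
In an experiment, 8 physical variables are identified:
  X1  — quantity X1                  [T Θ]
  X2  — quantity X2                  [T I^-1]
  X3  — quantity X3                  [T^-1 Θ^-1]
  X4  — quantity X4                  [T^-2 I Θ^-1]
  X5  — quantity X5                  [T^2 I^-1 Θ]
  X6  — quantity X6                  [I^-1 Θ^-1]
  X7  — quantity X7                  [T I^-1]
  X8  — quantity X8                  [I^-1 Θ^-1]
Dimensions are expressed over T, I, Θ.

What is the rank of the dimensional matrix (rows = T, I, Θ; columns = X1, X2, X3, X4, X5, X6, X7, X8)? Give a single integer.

Dimensional matrix (T×I×Θ by X1×X2×X3×X4×X5×X6×X7×X8):
  T: [ 1  1 -1 -2  2  0  1  0]
  I: [ 0 -1  0  1 -1 -1 -1 -1]
  Θ: [ 1  0 -1 -1  1 -1  0 -1]
RREF → pivots at {X1,X2} ⇒ r = 2

2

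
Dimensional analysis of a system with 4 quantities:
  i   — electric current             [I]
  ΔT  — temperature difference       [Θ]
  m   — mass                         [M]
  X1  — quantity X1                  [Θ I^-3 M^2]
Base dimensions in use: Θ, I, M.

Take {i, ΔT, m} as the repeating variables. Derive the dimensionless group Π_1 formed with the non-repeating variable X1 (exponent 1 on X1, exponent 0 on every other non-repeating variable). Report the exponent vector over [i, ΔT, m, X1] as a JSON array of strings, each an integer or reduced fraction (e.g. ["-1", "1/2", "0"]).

["3", "-1", "-2", "1"]

Exponent matrix [Θ,I,M] × [i,ΔT,m,X1]:
  Θ: [ 0  1  0  1]
  I: [ 1  0  0 -3]
  M: [ 0  0  1  2]
Row reduction gives pivot columns i,ΔT,m; rank = 3
Pivot set = {i,ΔT,m}, free = {X1}
RREF:
  r0: [   1    0    0   -3]
  r1: [   0    1    0    1]
  r2: [   0    0    1    2]
Fix exponent of X1 at 1; solve each RREF row for its pivot's exponent:
  r0: exp(i) + (-3)·1 = 0 ⇒ exp(i) = 3
  r1: exp(ΔT) + (1)·1 = 0 ⇒ exp(ΔT) = -1
  r2: exp(m) + (2)·1 = 0 ⇒ exp(m) = -2
Π_1 = i^3 · ΔT^-1 · m^-2 · X1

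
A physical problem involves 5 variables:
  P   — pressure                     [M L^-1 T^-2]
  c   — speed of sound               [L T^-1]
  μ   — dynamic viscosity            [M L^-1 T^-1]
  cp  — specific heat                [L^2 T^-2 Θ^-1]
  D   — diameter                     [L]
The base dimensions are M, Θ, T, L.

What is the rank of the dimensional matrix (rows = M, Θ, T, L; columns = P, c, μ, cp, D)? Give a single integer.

Write exponents as rows M,Θ,T,L / cols P,c,μ,cp,D:
  M: [ 1  0  1  0  0]
  Θ: [ 0  0  0 -1  0]
  T: [-2 -1 -1 -2  0]
  L: [-1  1 -1  2  1]
RREF → pivots at {P,c,μ,cp} ⇒ r = 4

4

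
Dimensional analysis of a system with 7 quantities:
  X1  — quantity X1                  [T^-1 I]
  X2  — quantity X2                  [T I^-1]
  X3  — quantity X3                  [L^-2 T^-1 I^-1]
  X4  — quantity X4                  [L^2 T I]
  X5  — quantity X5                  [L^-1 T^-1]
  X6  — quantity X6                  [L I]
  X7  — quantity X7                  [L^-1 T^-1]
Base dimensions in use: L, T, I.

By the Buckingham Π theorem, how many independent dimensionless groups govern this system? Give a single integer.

Exponent matrix [L,T,I] × [X1,X2,X3,X4,X5,X6,X7]:
  L: [ 0  0 -2  2 -1  1 -1]
  T: [-1  1 -1  1 -1  0 -1]
  I: [ 1 -1 -1  1  0  1  0]
Row reduction gives pivot columns X1,X3; rank = 2
n=7, r=2 ⇒ 5 dimensionless groups

5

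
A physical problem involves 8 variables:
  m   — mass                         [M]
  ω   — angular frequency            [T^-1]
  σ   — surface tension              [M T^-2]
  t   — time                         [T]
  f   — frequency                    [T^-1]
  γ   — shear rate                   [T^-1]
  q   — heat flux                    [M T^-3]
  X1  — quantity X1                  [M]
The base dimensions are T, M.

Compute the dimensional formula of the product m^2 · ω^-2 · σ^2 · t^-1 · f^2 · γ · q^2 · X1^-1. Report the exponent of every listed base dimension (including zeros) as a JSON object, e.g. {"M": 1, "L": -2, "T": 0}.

Dimensional matrix (T×M by m×ω×σ×t×f×γ×q×X1):
  T: [ 0 -1 -2  1 -1 -1 -3  0]
  M: [ 1  0  1  0  0  0  1  1]
  [T]: (2)·0+(-2)·-1+(2)·-2+(-1)·1+(2)·-1+(1)·-1+(2)·-3+(-1)·0 = -12
  [M]: (2)·1+(-2)·0+(2)·1+(-1)·0+(2)·0+(1)·0+(2)·1+(-1)·1 = 5
⇒ T^-12 M^5

{"T": -12, "M": 5}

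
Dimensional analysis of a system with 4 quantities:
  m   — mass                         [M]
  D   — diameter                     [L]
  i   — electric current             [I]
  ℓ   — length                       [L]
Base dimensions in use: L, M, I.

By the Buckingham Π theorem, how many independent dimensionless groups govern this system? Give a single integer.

1

Dimensional matrix (L×M×I by m×D×i×ℓ):
  L: [ 0  1  0  1]
  M: [ 1  0  0  0]
  I: [ 0  0  1  0]
Row reduction gives pivot columns m,D,i; rank = 3
4 vars − rank 3 = 1 Π group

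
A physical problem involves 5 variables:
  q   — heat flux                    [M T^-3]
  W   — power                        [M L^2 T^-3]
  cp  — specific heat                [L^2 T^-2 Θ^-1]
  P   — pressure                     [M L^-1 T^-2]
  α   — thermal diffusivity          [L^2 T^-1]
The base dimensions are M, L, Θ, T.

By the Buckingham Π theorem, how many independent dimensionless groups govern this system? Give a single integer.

Dimensional matrix (M×L×Θ×T by q×W×cp×P×α):
  M: [ 1  1  0  1  0]
  L: [ 0  2  2 -1  2]
  Θ: [ 0  0 -1  0  0]
  T: [-3 -3 -2 -2 -1]
Echelon form has 4 nonzero rows (pivots: q,W,cp,P)
5 vars − rank 4 = 1 Π group

1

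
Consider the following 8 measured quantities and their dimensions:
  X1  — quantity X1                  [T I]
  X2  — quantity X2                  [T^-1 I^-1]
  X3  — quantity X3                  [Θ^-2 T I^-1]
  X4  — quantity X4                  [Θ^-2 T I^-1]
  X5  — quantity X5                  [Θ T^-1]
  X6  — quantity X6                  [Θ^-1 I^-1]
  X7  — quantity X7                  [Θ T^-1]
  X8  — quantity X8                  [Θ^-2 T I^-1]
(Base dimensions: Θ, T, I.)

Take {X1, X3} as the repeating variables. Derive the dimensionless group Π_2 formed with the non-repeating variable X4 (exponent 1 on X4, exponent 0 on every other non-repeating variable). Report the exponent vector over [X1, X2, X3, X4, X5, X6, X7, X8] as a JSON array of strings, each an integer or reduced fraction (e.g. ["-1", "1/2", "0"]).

Write exponents as rows Θ,T,I / cols X1,X2,X3,X4,X5,X6,X7,X8:
  Θ: [ 0  0 -2 -2  1 -1  1 -2]
  T: [ 1 -1  1  1 -1  0 -1  1]
  I: [ 1 -1 -1 -1  0 -1  0 -1]
Echelon form has 2 nonzero rows (pivots: X1,X3)
Pivot set = {X1,X3}, free = {X2,X4,X5,X6,X7,X8}
RREF:
  r0: [   1   -1    0    0 -1/2 -1/2 -1/2    0]
  r1: [   0    0    1    1 -1/2  1/2 -1/2    1]
  r2: [   0    0    0    0    0    0    0    0]
Fix exponent of X4 at 1, X2 at 0, X5 at 0, X6 at 0, X7 at 0, X8 at 0; solve each RREF row for its pivot's exponent:
  r0: exp(X1) + (0)·1 = 0 ⇒ exp(X1) = 0
  r1: exp(X3) + (1)·1 = 0 ⇒ exp(X3) = -1
Π_2 = X3^-1 · X4

["0", "0", "-1", "1", "0", "0", "0", "0"]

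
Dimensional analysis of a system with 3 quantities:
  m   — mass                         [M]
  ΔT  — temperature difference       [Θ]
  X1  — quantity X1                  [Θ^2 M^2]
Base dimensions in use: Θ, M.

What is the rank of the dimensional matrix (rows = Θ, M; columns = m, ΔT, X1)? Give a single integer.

2

Dimensional matrix (Θ×M by m×ΔT×X1):
  Θ: [ 0  1  2]
  M: [ 1  0  2]
RREF → pivots at {m,ΔT} ⇒ r = 2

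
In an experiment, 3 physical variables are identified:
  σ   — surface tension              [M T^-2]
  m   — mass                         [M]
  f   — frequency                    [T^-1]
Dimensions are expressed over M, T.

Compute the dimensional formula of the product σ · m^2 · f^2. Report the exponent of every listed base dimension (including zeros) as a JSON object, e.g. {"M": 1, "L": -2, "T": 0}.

{"M": 3, "T": -4}

Dimensional matrix (M×T by σ×m×f):
  M: [ 1  1  0]
  T: [-2  0 -1]
  [M]: (1)·1+(2)·1+(2)·0 = 3
  [T]: (1)·-2+(2)·0+(2)·-1 = -4
⇒ M^3 T^-4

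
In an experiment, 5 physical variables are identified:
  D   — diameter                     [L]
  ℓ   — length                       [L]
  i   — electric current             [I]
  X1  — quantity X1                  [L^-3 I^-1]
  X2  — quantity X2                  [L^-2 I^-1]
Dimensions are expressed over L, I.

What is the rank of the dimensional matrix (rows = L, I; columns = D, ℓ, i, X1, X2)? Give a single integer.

Exponent matrix [L,I] × [D,ℓ,i,X1,X2]:
  L: [ 1  1  0 -3 -2]
  I: [ 0  0  1 -1 -1]
Echelon form has 2 nonzero rows (pivots: D,i)

2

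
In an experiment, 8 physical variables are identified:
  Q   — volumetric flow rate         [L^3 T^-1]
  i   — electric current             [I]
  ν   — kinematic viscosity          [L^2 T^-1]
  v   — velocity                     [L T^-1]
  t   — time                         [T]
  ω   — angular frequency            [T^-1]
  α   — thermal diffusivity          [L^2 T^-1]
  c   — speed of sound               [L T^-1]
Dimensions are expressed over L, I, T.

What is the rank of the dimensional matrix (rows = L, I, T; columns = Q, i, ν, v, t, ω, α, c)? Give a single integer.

3

Write exponents as rows L,I,T / cols Q,i,ν,v,t,ω,α,c:
  L: [ 3  0  2  1  0  0  2  1]
  I: [ 0  1  0  0  0  0  0  0]
  T: [-1  0 -1 -1  1 -1 -1 -1]
RREF → pivots at {Q,i,ν} ⇒ r = 3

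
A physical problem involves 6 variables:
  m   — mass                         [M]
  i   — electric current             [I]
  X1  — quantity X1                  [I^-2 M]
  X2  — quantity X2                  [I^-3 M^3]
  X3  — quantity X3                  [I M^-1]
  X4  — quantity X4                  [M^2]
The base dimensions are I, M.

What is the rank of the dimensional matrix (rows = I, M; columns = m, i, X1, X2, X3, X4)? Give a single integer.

2

Exponent matrix [I,M] × [m,i,X1,X2,X3,X4]:
  I: [ 0  1 -2 -3  1  0]
  M: [ 1  0  1  3 -1  2]
Echelon form has 2 nonzero rows (pivots: m,i)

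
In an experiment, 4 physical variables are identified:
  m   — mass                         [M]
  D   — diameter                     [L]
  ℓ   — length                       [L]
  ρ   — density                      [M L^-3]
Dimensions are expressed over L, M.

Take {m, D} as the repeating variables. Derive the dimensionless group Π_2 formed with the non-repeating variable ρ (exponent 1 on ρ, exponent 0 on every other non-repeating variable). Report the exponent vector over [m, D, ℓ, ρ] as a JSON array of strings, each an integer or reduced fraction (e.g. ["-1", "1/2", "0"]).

["-1", "3", "0", "1"]

Dimensional matrix (L×M by m×D×ℓ×ρ):
  L: [ 0  1  1 -3]
  M: [ 1  0  0  1]
RREF → pivots at {m,D} ⇒ r = 2
Pivot set = {m,D}, free = {ℓ,ρ}
RREF:
  r0: [   1    0    0    1]
  r1: [   0    1    1   -3]
Fix exponent of ρ at 1, ℓ at 0; solve each RREF row for its pivot's exponent:
  r0: exp(m) + (1)·1 = 0 ⇒ exp(m) = -1
  r1: exp(D) + (-3)·1 = 0 ⇒ exp(D) = 3
Π_2 = m^-1 · D^3 · ρ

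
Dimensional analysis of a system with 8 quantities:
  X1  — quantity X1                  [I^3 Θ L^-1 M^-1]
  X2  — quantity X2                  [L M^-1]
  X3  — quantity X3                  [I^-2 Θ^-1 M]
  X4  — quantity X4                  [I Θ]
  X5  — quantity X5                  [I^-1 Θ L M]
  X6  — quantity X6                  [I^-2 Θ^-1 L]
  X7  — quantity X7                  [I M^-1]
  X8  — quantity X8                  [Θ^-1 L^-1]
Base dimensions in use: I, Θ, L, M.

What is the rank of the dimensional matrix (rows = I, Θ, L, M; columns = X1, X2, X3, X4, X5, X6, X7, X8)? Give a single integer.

3

Write exponents as rows I,Θ,L,M / cols X1,X2,X3,X4,X5,X6,X7,X8:
  I: [ 3  0 -2  1 -1 -2  1  0]
  Θ: [ 1  0 -1  1  1 -1  0 -1]
  L: [-1  1  0  0  1  1  0 -1]
  M: [-1 -1  1  0  1  0 -1  0]
Echelon form has 3 nonzero rows (pivots: X1,X2,X3)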